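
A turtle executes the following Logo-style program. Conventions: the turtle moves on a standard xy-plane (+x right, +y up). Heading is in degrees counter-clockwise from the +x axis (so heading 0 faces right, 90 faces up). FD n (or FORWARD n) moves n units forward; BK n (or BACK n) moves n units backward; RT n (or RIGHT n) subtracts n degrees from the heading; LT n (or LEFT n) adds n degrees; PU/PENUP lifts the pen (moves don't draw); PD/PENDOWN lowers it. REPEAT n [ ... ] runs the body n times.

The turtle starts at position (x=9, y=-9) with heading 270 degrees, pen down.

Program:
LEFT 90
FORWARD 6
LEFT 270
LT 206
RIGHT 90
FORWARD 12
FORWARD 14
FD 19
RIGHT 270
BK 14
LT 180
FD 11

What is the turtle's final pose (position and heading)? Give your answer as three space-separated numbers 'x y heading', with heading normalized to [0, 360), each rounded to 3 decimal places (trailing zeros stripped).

Executing turtle program step by step:
Start: pos=(9,-9), heading=270, pen down
LT 90: heading 270 -> 0
FD 6: (9,-9) -> (15,-9) [heading=0, draw]
LT 270: heading 0 -> 270
LT 206: heading 270 -> 116
RT 90: heading 116 -> 26
FD 12: (15,-9) -> (25.786,-3.74) [heading=26, draw]
FD 14: (25.786,-3.74) -> (38.369,2.398) [heading=26, draw]
FD 19: (38.369,2.398) -> (55.446,10.727) [heading=26, draw]
RT 270: heading 26 -> 116
BK 14: (55.446,10.727) -> (61.583,-1.856) [heading=116, draw]
LT 180: heading 116 -> 296
FD 11: (61.583,-1.856) -> (66.405,-11.743) [heading=296, draw]
Final: pos=(66.405,-11.743), heading=296, 6 segment(s) drawn

Answer: 66.405 -11.743 296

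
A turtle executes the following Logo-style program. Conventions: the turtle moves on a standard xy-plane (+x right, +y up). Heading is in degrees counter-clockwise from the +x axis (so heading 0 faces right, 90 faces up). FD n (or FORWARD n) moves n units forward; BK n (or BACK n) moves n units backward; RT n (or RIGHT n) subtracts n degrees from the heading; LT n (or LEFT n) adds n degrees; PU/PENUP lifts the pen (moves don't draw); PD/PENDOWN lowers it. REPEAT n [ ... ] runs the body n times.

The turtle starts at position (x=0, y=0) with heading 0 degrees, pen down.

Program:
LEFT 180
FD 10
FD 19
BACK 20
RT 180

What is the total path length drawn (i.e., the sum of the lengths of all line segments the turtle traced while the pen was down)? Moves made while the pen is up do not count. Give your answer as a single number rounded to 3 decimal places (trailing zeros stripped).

Answer: 49

Derivation:
Executing turtle program step by step:
Start: pos=(0,0), heading=0, pen down
LT 180: heading 0 -> 180
FD 10: (0,0) -> (-10,0) [heading=180, draw]
FD 19: (-10,0) -> (-29,0) [heading=180, draw]
BK 20: (-29,0) -> (-9,0) [heading=180, draw]
RT 180: heading 180 -> 0
Final: pos=(-9,0), heading=0, 3 segment(s) drawn

Segment lengths:
  seg 1: (0,0) -> (-10,0), length = 10
  seg 2: (-10,0) -> (-29,0), length = 19
  seg 3: (-29,0) -> (-9,0), length = 20
Total = 49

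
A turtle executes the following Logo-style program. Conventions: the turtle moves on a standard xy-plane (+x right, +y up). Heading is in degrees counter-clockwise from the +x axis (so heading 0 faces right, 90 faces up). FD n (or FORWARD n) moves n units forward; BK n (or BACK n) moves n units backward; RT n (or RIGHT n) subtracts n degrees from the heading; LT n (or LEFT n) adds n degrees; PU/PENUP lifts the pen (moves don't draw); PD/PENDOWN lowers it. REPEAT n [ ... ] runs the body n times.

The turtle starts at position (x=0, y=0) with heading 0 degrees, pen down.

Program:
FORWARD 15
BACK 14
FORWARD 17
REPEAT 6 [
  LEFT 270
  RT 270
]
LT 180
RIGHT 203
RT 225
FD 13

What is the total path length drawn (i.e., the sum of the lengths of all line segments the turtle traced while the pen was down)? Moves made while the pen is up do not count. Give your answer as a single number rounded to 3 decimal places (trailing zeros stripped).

Executing turtle program step by step:
Start: pos=(0,0), heading=0, pen down
FD 15: (0,0) -> (15,0) [heading=0, draw]
BK 14: (15,0) -> (1,0) [heading=0, draw]
FD 17: (1,0) -> (18,0) [heading=0, draw]
REPEAT 6 [
  -- iteration 1/6 --
  LT 270: heading 0 -> 270
  RT 270: heading 270 -> 0
  -- iteration 2/6 --
  LT 270: heading 0 -> 270
  RT 270: heading 270 -> 0
  -- iteration 3/6 --
  LT 270: heading 0 -> 270
  RT 270: heading 270 -> 0
  -- iteration 4/6 --
  LT 270: heading 0 -> 270
  RT 270: heading 270 -> 0
  -- iteration 5/6 --
  LT 270: heading 0 -> 270
  RT 270: heading 270 -> 0
  -- iteration 6/6 --
  LT 270: heading 0 -> 270
  RT 270: heading 270 -> 0
]
LT 180: heading 0 -> 180
RT 203: heading 180 -> 337
RT 225: heading 337 -> 112
FD 13: (18,0) -> (13.13,12.053) [heading=112, draw]
Final: pos=(13.13,12.053), heading=112, 4 segment(s) drawn

Segment lengths:
  seg 1: (0,0) -> (15,0), length = 15
  seg 2: (15,0) -> (1,0), length = 14
  seg 3: (1,0) -> (18,0), length = 17
  seg 4: (18,0) -> (13.13,12.053), length = 13
Total = 59

Answer: 59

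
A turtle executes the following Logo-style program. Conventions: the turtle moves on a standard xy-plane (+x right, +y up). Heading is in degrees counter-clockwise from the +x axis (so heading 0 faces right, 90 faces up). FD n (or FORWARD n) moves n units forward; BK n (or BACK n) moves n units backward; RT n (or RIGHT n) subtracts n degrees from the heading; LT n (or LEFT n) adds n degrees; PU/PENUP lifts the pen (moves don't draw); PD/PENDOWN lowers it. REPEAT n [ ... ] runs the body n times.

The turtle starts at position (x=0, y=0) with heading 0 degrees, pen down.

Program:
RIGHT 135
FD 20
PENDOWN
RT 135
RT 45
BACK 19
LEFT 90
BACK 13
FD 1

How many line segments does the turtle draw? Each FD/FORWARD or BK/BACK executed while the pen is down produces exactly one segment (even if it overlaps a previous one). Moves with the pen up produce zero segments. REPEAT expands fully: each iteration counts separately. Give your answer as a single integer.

Answer: 4

Derivation:
Executing turtle program step by step:
Start: pos=(0,0), heading=0, pen down
RT 135: heading 0 -> 225
FD 20: (0,0) -> (-14.142,-14.142) [heading=225, draw]
PD: pen down
RT 135: heading 225 -> 90
RT 45: heading 90 -> 45
BK 19: (-14.142,-14.142) -> (-27.577,-27.577) [heading=45, draw]
LT 90: heading 45 -> 135
BK 13: (-27.577,-27.577) -> (-18.385,-36.77) [heading=135, draw]
FD 1: (-18.385,-36.77) -> (-19.092,-36.062) [heading=135, draw]
Final: pos=(-19.092,-36.062), heading=135, 4 segment(s) drawn
Segments drawn: 4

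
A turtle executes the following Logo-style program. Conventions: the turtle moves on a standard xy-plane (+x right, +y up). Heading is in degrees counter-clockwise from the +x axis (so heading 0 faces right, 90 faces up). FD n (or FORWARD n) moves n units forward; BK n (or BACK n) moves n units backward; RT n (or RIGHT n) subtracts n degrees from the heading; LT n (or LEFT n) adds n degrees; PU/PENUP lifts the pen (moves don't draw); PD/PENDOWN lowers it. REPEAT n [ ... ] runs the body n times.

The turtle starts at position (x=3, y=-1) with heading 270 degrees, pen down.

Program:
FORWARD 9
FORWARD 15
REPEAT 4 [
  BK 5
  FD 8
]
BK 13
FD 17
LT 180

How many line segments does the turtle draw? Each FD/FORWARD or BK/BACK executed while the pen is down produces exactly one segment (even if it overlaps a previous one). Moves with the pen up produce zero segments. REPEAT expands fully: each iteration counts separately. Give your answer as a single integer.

Answer: 12

Derivation:
Executing turtle program step by step:
Start: pos=(3,-1), heading=270, pen down
FD 9: (3,-1) -> (3,-10) [heading=270, draw]
FD 15: (3,-10) -> (3,-25) [heading=270, draw]
REPEAT 4 [
  -- iteration 1/4 --
  BK 5: (3,-25) -> (3,-20) [heading=270, draw]
  FD 8: (3,-20) -> (3,-28) [heading=270, draw]
  -- iteration 2/4 --
  BK 5: (3,-28) -> (3,-23) [heading=270, draw]
  FD 8: (3,-23) -> (3,-31) [heading=270, draw]
  -- iteration 3/4 --
  BK 5: (3,-31) -> (3,-26) [heading=270, draw]
  FD 8: (3,-26) -> (3,-34) [heading=270, draw]
  -- iteration 4/4 --
  BK 5: (3,-34) -> (3,-29) [heading=270, draw]
  FD 8: (3,-29) -> (3,-37) [heading=270, draw]
]
BK 13: (3,-37) -> (3,-24) [heading=270, draw]
FD 17: (3,-24) -> (3,-41) [heading=270, draw]
LT 180: heading 270 -> 90
Final: pos=(3,-41), heading=90, 12 segment(s) drawn
Segments drawn: 12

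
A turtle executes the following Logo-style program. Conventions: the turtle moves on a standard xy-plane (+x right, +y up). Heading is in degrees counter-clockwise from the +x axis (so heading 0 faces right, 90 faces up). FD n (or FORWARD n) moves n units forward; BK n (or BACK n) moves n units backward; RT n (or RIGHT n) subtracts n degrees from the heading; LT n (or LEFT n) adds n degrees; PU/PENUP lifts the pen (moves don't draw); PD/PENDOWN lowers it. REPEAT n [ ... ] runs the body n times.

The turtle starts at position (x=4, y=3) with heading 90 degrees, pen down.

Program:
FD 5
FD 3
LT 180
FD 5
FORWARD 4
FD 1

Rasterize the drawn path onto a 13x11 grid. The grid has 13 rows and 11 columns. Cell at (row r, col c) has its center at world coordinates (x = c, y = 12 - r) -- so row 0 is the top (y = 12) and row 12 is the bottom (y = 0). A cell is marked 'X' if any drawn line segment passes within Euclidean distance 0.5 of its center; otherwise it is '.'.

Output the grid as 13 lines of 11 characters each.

Answer: ...........
....X......
....X......
....X......
....X......
....X......
....X......
....X......
....X......
....X......
....X......
....X......
...........

Derivation:
Segment 0: (4,3) -> (4,8)
Segment 1: (4,8) -> (4,11)
Segment 2: (4,11) -> (4,6)
Segment 3: (4,6) -> (4,2)
Segment 4: (4,2) -> (4,1)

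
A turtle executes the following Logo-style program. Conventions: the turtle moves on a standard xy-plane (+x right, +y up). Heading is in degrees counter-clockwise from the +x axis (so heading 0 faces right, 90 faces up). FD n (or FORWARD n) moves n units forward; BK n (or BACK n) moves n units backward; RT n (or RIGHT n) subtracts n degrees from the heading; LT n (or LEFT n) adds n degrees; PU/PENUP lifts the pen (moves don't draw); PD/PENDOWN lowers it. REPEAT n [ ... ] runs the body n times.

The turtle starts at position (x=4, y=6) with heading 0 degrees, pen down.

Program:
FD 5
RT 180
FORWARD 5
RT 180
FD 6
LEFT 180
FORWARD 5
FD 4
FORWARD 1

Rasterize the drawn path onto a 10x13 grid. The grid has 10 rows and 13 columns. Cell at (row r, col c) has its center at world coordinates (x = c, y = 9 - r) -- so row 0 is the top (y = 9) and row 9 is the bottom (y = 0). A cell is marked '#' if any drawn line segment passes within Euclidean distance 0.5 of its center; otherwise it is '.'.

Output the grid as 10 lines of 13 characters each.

Segment 0: (4,6) -> (9,6)
Segment 1: (9,6) -> (4,6)
Segment 2: (4,6) -> (10,6)
Segment 3: (10,6) -> (5,6)
Segment 4: (5,6) -> (1,6)
Segment 5: (1,6) -> (0,6)

Answer: .............
.............
.............
###########..
.............
.............
.............
.............
.............
.............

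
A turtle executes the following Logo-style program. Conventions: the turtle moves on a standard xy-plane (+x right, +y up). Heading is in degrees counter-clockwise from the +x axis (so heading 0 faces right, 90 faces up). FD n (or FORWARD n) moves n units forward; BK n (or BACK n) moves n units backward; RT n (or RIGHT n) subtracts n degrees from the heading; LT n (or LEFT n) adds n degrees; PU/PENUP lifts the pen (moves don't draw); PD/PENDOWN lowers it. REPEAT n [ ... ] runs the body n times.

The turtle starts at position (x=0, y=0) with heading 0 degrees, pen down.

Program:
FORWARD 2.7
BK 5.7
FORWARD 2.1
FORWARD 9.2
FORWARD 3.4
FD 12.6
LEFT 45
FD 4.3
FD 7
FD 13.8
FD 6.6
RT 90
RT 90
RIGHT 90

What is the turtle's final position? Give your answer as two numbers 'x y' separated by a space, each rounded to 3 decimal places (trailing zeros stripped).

Executing turtle program step by step:
Start: pos=(0,0), heading=0, pen down
FD 2.7: (0,0) -> (2.7,0) [heading=0, draw]
BK 5.7: (2.7,0) -> (-3,0) [heading=0, draw]
FD 2.1: (-3,0) -> (-0.9,0) [heading=0, draw]
FD 9.2: (-0.9,0) -> (8.3,0) [heading=0, draw]
FD 3.4: (8.3,0) -> (11.7,0) [heading=0, draw]
FD 12.6: (11.7,0) -> (24.3,0) [heading=0, draw]
LT 45: heading 0 -> 45
FD 4.3: (24.3,0) -> (27.341,3.041) [heading=45, draw]
FD 7: (27.341,3.041) -> (32.29,7.99) [heading=45, draw]
FD 13.8: (32.29,7.99) -> (42.048,17.748) [heading=45, draw]
FD 6.6: (42.048,17.748) -> (46.715,22.415) [heading=45, draw]
RT 90: heading 45 -> 315
RT 90: heading 315 -> 225
RT 90: heading 225 -> 135
Final: pos=(46.715,22.415), heading=135, 10 segment(s) drawn

Answer: 46.715 22.415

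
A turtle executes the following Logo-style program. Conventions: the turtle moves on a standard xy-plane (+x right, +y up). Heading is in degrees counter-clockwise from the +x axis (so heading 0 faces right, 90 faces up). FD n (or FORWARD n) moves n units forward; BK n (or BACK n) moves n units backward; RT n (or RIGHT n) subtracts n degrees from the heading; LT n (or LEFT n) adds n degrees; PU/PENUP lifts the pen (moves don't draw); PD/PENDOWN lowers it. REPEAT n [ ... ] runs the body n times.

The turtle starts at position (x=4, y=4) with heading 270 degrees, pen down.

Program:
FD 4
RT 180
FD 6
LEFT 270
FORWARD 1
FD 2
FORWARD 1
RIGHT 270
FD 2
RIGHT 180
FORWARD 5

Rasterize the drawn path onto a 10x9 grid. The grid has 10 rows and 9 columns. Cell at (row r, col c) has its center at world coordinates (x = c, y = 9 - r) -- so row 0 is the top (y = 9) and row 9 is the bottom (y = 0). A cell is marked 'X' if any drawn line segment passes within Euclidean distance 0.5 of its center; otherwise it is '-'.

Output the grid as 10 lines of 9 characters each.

Answer: ---------
--------X
--------X
----XXXXX
----X---X
----X---X
----X---X
----X----
----X----
----X----

Derivation:
Segment 0: (4,4) -> (4,0)
Segment 1: (4,0) -> (4,6)
Segment 2: (4,6) -> (5,6)
Segment 3: (5,6) -> (7,6)
Segment 4: (7,6) -> (8,6)
Segment 5: (8,6) -> (8,8)
Segment 6: (8,8) -> (8,3)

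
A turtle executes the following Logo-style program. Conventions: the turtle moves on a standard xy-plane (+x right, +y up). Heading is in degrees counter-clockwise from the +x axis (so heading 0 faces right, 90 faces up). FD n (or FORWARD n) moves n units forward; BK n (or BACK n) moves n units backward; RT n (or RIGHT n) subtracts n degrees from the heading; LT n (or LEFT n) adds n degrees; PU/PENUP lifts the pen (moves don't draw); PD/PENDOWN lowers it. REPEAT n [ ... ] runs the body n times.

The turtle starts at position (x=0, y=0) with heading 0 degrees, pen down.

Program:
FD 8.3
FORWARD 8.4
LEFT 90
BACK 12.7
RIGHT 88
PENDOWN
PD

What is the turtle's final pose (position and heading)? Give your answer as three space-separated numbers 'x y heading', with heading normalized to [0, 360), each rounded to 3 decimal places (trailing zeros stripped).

Executing turtle program step by step:
Start: pos=(0,0), heading=0, pen down
FD 8.3: (0,0) -> (8.3,0) [heading=0, draw]
FD 8.4: (8.3,0) -> (16.7,0) [heading=0, draw]
LT 90: heading 0 -> 90
BK 12.7: (16.7,0) -> (16.7,-12.7) [heading=90, draw]
RT 88: heading 90 -> 2
PD: pen down
PD: pen down
Final: pos=(16.7,-12.7), heading=2, 3 segment(s) drawn

Answer: 16.7 -12.7 2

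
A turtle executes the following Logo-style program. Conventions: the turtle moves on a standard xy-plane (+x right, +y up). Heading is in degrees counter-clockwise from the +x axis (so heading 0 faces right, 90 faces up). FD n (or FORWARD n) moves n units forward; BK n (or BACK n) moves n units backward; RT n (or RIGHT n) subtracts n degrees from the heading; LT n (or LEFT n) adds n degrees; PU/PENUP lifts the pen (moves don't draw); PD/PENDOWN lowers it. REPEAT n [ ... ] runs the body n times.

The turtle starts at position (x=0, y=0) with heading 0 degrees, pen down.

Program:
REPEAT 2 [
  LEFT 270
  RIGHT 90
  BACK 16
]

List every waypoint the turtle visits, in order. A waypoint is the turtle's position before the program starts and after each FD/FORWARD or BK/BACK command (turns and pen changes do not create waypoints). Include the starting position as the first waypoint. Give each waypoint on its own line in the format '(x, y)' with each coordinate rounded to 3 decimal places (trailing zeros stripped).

Answer: (0, 0)
(16, 0)
(0, 0)

Derivation:
Executing turtle program step by step:
Start: pos=(0,0), heading=0, pen down
REPEAT 2 [
  -- iteration 1/2 --
  LT 270: heading 0 -> 270
  RT 90: heading 270 -> 180
  BK 16: (0,0) -> (16,0) [heading=180, draw]
  -- iteration 2/2 --
  LT 270: heading 180 -> 90
  RT 90: heading 90 -> 0
  BK 16: (16,0) -> (0,0) [heading=0, draw]
]
Final: pos=(0,0), heading=0, 2 segment(s) drawn
Waypoints (3 total):
(0, 0)
(16, 0)
(0, 0)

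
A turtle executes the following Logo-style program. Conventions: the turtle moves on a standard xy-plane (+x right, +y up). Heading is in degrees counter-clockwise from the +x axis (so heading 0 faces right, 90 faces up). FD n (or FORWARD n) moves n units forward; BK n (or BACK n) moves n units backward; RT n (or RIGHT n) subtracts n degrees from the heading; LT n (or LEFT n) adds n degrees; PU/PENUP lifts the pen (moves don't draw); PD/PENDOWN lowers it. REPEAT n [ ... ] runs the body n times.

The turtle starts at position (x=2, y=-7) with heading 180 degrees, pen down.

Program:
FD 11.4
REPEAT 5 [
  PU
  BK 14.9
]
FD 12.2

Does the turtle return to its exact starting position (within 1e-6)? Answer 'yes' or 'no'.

Executing turtle program step by step:
Start: pos=(2,-7), heading=180, pen down
FD 11.4: (2,-7) -> (-9.4,-7) [heading=180, draw]
REPEAT 5 [
  -- iteration 1/5 --
  PU: pen up
  BK 14.9: (-9.4,-7) -> (5.5,-7) [heading=180, move]
  -- iteration 2/5 --
  PU: pen up
  BK 14.9: (5.5,-7) -> (20.4,-7) [heading=180, move]
  -- iteration 3/5 --
  PU: pen up
  BK 14.9: (20.4,-7) -> (35.3,-7) [heading=180, move]
  -- iteration 4/5 --
  PU: pen up
  BK 14.9: (35.3,-7) -> (50.2,-7) [heading=180, move]
  -- iteration 5/5 --
  PU: pen up
  BK 14.9: (50.2,-7) -> (65.1,-7) [heading=180, move]
]
FD 12.2: (65.1,-7) -> (52.9,-7) [heading=180, move]
Final: pos=(52.9,-7), heading=180, 1 segment(s) drawn

Start position: (2, -7)
Final position: (52.9, -7)
Distance = 50.9; >= 1e-6 -> NOT closed

Answer: no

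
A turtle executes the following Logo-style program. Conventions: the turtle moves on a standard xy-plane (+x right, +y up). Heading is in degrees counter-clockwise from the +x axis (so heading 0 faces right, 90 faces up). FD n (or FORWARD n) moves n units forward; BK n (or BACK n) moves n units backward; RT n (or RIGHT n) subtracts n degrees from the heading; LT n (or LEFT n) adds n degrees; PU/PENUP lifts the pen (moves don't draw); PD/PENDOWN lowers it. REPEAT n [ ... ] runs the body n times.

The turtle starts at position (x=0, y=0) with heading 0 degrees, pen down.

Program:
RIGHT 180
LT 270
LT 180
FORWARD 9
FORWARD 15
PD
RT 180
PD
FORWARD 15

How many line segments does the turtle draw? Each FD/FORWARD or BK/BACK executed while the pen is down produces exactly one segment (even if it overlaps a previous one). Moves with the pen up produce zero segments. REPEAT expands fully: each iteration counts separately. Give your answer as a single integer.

Answer: 3

Derivation:
Executing turtle program step by step:
Start: pos=(0,0), heading=0, pen down
RT 180: heading 0 -> 180
LT 270: heading 180 -> 90
LT 180: heading 90 -> 270
FD 9: (0,0) -> (0,-9) [heading=270, draw]
FD 15: (0,-9) -> (0,-24) [heading=270, draw]
PD: pen down
RT 180: heading 270 -> 90
PD: pen down
FD 15: (0,-24) -> (0,-9) [heading=90, draw]
Final: pos=(0,-9), heading=90, 3 segment(s) drawn
Segments drawn: 3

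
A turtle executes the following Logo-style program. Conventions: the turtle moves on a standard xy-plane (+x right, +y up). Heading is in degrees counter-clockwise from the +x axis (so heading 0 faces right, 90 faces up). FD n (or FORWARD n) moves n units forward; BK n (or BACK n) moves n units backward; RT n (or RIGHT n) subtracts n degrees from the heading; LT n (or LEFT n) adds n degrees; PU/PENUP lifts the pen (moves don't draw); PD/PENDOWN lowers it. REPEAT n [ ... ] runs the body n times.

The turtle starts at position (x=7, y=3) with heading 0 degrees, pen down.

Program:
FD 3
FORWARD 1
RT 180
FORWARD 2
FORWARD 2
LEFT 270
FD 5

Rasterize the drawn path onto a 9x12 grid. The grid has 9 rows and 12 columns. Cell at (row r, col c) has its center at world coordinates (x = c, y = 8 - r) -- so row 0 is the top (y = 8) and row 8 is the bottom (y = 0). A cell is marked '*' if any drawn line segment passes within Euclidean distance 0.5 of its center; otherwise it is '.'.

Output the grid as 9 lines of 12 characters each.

Answer: .......*....
.......*....
.......*....
.......*....
.......*....
.......*****
............
............
............

Derivation:
Segment 0: (7,3) -> (10,3)
Segment 1: (10,3) -> (11,3)
Segment 2: (11,3) -> (9,3)
Segment 3: (9,3) -> (7,3)
Segment 4: (7,3) -> (7,8)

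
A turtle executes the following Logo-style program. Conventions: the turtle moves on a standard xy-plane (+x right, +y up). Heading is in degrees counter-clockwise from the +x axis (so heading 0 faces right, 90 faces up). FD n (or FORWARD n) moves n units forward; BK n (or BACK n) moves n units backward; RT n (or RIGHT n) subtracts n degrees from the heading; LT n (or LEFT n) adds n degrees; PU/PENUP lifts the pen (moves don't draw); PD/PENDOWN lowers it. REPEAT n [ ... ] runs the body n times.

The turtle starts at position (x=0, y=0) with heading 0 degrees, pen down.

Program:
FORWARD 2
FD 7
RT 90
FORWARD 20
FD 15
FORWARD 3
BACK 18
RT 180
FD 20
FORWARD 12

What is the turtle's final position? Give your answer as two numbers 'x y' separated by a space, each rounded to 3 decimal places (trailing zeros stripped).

Executing turtle program step by step:
Start: pos=(0,0), heading=0, pen down
FD 2: (0,0) -> (2,0) [heading=0, draw]
FD 7: (2,0) -> (9,0) [heading=0, draw]
RT 90: heading 0 -> 270
FD 20: (9,0) -> (9,-20) [heading=270, draw]
FD 15: (9,-20) -> (9,-35) [heading=270, draw]
FD 3: (9,-35) -> (9,-38) [heading=270, draw]
BK 18: (9,-38) -> (9,-20) [heading=270, draw]
RT 180: heading 270 -> 90
FD 20: (9,-20) -> (9,0) [heading=90, draw]
FD 12: (9,0) -> (9,12) [heading=90, draw]
Final: pos=(9,12), heading=90, 8 segment(s) drawn

Answer: 9 12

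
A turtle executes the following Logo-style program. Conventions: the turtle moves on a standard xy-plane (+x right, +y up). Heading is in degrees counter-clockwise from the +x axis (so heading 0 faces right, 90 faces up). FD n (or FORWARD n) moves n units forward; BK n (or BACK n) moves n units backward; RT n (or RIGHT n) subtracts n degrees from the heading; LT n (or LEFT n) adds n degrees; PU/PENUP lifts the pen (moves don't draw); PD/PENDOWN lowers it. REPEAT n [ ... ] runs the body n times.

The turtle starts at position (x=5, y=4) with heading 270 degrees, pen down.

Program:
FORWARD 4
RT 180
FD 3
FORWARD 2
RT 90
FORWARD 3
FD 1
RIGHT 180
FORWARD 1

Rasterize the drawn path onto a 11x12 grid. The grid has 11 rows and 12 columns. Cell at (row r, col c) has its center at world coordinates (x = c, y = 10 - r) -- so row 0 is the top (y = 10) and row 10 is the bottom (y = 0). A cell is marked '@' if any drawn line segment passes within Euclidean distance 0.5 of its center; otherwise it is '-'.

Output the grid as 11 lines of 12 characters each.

Segment 0: (5,4) -> (5,0)
Segment 1: (5,0) -> (5,3)
Segment 2: (5,3) -> (5,5)
Segment 3: (5,5) -> (8,5)
Segment 4: (8,5) -> (9,5)
Segment 5: (9,5) -> (8,5)

Answer: ------------
------------
------------
------------
------------
-----@@@@@--
-----@------
-----@------
-----@------
-----@------
-----@------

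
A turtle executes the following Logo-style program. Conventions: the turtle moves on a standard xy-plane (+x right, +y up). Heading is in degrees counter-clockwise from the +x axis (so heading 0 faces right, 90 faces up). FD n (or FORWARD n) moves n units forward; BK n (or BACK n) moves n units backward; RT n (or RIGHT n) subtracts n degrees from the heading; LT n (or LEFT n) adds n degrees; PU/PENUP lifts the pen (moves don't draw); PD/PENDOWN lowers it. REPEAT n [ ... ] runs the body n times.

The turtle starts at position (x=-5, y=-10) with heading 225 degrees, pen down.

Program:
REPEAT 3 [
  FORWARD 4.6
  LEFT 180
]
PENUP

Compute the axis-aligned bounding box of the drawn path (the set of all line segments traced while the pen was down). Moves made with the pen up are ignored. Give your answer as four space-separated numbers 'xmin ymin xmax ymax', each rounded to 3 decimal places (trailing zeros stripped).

Executing turtle program step by step:
Start: pos=(-5,-10), heading=225, pen down
REPEAT 3 [
  -- iteration 1/3 --
  FD 4.6: (-5,-10) -> (-8.253,-13.253) [heading=225, draw]
  LT 180: heading 225 -> 45
  -- iteration 2/3 --
  FD 4.6: (-8.253,-13.253) -> (-5,-10) [heading=45, draw]
  LT 180: heading 45 -> 225
  -- iteration 3/3 --
  FD 4.6: (-5,-10) -> (-8.253,-13.253) [heading=225, draw]
  LT 180: heading 225 -> 45
]
PU: pen up
Final: pos=(-8.253,-13.253), heading=45, 3 segment(s) drawn

Segment endpoints: x in {-8.253, -8.253, -5}, y in {-13.253, -13.253, -10}
xmin=-8.253, ymin=-13.253, xmax=-5, ymax=-10

Answer: -8.253 -13.253 -5 -10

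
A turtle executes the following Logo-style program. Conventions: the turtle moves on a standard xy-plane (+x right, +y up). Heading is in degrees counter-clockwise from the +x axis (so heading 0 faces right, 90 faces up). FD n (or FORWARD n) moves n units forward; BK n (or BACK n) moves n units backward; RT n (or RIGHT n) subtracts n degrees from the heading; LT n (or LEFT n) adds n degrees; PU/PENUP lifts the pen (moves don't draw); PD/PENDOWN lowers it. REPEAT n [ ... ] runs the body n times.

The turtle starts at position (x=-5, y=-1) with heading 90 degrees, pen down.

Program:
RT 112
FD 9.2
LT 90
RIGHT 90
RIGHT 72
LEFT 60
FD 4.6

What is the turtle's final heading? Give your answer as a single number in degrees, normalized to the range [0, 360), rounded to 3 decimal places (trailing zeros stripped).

Executing turtle program step by step:
Start: pos=(-5,-1), heading=90, pen down
RT 112: heading 90 -> 338
FD 9.2: (-5,-1) -> (3.53,-4.446) [heading=338, draw]
LT 90: heading 338 -> 68
RT 90: heading 68 -> 338
RT 72: heading 338 -> 266
LT 60: heading 266 -> 326
FD 4.6: (3.53,-4.446) -> (7.344,-7.019) [heading=326, draw]
Final: pos=(7.344,-7.019), heading=326, 2 segment(s) drawn

Answer: 326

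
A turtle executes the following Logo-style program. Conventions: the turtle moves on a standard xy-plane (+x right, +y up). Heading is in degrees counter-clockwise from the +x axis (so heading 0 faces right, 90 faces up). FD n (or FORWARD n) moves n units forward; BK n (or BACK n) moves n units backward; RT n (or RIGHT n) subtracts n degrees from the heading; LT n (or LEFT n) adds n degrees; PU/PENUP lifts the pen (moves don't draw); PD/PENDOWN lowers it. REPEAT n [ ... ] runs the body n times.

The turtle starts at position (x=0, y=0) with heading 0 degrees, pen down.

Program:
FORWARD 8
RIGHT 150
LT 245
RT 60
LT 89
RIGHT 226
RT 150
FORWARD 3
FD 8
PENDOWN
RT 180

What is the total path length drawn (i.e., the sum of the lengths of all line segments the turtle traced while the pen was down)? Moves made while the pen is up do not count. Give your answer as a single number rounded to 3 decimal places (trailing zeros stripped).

Executing turtle program step by step:
Start: pos=(0,0), heading=0, pen down
FD 8: (0,0) -> (8,0) [heading=0, draw]
RT 150: heading 0 -> 210
LT 245: heading 210 -> 95
RT 60: heading 95 -> 35
LT 89: heading 35 -> 124
RT 226: heading 124 -> 258
RT 150: heading 258 -> 108
FD 3: (8,0) -> (7.073,2.853) [heading=108, draw]
FD 8: (7.073,2.853) -> (4.601,10.462) [heading=108, draw]
PD: pen down
RT 180: heading 108 -> 288
Final: pos=(4.601,10.462), heading=288, 3 segment(s) drawn

Segment lengths:
  seg 1: (0,0) -> (8,0), length = 8
  seg 2: (8,0) -> (7.073,2.853), length = 3
  seg 3: (7.073,2.853) -> (4.601,10.462), length = 8
Total = 19

Answer: 19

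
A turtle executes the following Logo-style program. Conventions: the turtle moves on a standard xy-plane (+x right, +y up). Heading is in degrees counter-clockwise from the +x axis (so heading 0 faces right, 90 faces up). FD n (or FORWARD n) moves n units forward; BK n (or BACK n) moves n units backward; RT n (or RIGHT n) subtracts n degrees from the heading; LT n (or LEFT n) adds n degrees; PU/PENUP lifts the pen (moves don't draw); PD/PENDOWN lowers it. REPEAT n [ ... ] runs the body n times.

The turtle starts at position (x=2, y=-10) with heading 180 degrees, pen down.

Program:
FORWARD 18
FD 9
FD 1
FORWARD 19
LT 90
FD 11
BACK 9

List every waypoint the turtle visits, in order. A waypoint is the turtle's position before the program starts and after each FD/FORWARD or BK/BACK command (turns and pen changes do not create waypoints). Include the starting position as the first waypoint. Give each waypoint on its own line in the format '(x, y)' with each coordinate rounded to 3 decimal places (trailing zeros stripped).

Executing turtle program step by step:
Start: pos=(2,-10), heading=180, pen down
FD 18: (2,-10) -> (-16,-10) [heading=180, draw]
FD 9: (-16,-10) -> (-25,-10) [heading=180, draw]
FD 1: (-25,-10) -> (-26,-10) [heading=180, draw]
FD 19: (-26,-10) -> (-45,-10) [heading=180, draw]
LT 90: heading 180 -> 270
FD 11: (-45,-10) -> (-45,-21) [heading=270, draw]
BK 9: (-45,-21) -> (-45,-12) [heading=270, draw]
Final: pos=(-45,-12), heading=270, 6 segment(s) drawn
Waypoints (7 total):
(2, -10)
(-16, -10)
(-25, -10)
(-26, -10)
(-45, -10)
(-45, -21)
(-45, -12)

Answer: (2, -10)
(-16, -10)
(-25, -10)
(-26, -10)
(-45, -10)
(-45, -21)
(-45, -12)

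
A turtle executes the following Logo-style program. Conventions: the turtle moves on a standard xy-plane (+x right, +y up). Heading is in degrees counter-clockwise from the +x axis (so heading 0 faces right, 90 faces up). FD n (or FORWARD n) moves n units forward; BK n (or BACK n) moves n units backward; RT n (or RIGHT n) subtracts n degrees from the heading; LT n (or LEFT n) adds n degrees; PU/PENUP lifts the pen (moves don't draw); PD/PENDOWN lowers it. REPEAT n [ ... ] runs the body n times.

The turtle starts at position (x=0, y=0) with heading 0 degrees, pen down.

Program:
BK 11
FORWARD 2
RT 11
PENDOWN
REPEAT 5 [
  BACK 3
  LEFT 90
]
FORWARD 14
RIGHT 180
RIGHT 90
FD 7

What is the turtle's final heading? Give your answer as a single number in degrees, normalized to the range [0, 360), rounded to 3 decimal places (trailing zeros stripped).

Executing turtle program step by step:
Start: pos=(0,0), heading=0, pen down
BK 11: (0,0) -> (-11,0) [heading=0, draw]
FD 2: (-11,0) -> (-9,0) [heading=0, draw]
RT 11: heading 0 -> 349
PD: pen down
REPEAT 5 [
  -- iteration 1/5 --
  BK 3: (-9,0) -> (-11.945,0.572) [heading=349, draw]
  LT 90: heading 349 -> 79
  -- iteration 2/5 --
  BK 3: (-11.945,0.572) -> (-12.517,-2.372) [heading=79, draw]
  LT 90: heading 79 -> 169
  -- iteration 3/5 --
  BK 3: (-12.517,-2.372) -> (-9.572,-2.945) [heading=169, draw]
  LT 90: heading 169 -> 259
  -- iteration 4/5 --
  BK 3: (-9.572,-2.945) -> (-9,0) [heading=259, draw]
  LT 90: heading 259 -> 349
  -- iteration 5/5 --
  BK 3: (-9,0) -> (-11.945,0.572) [heading=349, draw]
  LT 90: heading 349 -> 79
]
FD 14: (-11.945,0.572) -> (-9.274,14.315) [heading=79, draw]
RT 180: heading 79 -> 259
RT 90: heading 259 -> 169
FD 7: (-9.274,14.315) -> (-16.145,15.651) [heading=169, draw]
Final: pos=(-16.145,15.651), heading=169, 9 segment(s) drawn

Answer: 169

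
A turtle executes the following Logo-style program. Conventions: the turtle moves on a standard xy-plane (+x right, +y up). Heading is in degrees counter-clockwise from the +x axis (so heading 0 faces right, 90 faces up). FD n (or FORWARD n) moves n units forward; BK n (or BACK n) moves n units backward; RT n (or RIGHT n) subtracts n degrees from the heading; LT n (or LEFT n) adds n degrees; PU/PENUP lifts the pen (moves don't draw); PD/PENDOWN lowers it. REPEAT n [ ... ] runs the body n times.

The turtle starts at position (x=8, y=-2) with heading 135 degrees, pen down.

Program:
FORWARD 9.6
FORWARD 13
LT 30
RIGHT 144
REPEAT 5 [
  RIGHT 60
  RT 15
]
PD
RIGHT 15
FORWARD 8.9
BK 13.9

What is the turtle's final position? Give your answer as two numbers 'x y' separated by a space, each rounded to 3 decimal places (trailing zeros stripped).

Executing turtle program step by step:
Start: pos=(8,-2), heading=135, pen down
FD 9.6: (8,-2) -> (1.212,4.788) [heading=135, draw]
FD 13: (1.212,4.788) -> (-7.981,13.981) [heading=135, draw]
LT 30: heading 135 -> 165
RT 144: heading 165 -> 21
REPEAT 5 [
  -- iteration 1/5 --
  RT 60: heading 21 -> 321
  RT 15: heading 321 -> 306
  -- iteration 2/5 --
  RT 60: heading 306 -> 246
  RT 15: heading 246 -> 231
  -- iteration 3/5 --
  RT 60: heading 231 -> 171
  RT 15: heading 171 -> 156
  -- iteration 4/5 --
  RT 60: heading 156 -> 96
  RT 15: heading 96 -> 81
  -- iteration 5/5 --
  RT 60: heading 81 -> 21
  RT 15: heading 21 -> 6
]
PD: pen down
RT 15: heading 6 -> 351
FD 8.9: (-7.981,13.981) -> (0.81,12.588) [heading=351, draw]
BK 13.9: (0.81,12.588) -> (-12.919,14.763) [heading=351, draw]
Final: pos=(-12.919,14.763), heading=351, 4 segment(s) drawn

Answer: -12.919 14.763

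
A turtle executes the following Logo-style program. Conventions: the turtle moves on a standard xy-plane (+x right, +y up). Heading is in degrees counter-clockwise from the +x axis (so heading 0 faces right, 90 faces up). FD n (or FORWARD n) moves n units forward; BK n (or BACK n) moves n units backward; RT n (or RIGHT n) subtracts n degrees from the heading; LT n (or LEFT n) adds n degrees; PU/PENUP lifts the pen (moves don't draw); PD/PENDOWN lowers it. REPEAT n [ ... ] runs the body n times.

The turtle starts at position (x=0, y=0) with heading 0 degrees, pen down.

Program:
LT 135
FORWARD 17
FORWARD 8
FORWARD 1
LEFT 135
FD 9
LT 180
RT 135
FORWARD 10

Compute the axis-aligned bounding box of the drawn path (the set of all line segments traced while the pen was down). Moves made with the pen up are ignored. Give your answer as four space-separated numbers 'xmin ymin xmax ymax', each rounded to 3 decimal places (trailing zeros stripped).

Answer: -18.385 0 0 18.385

Derivation:
Executing turtle program step by step:
Start: pos=(0,0), heading=0, pen down
LT 135: heading 0 -> 135
FD 17: (0,0) -> (-12.021,12.021) [heading=135, draw]
FD 8: (-12.021,12.021) -> (-17.678,17.678) [heading=135, draw]
FD 1: (-17.678,17.678) -> (-18.385,18.385) [heading=135, draw]
LT 135: heading 135 -> 270
FD 9: (-18.385,18.385) -> (-18.385,9.385) [heading=270, draw]
LT 180: heading 270 -> 90
RT 135: heading 90 -> 315
FD 10: (-18.385,9.385) -> (-11.314,2.314) [heading=315, draw]
Final: pos=(-11.314,2.314), heading=315, 5 segment(s) drawn

Segment endpoints: x in {-18.385, -17.678, -12.021, -11.314, 0}, y in {0, 2.314, 9.385, 12.021, 17.678, 18.385}
xmin=-18.385, ymin=0, xmax=0, ymax=18.385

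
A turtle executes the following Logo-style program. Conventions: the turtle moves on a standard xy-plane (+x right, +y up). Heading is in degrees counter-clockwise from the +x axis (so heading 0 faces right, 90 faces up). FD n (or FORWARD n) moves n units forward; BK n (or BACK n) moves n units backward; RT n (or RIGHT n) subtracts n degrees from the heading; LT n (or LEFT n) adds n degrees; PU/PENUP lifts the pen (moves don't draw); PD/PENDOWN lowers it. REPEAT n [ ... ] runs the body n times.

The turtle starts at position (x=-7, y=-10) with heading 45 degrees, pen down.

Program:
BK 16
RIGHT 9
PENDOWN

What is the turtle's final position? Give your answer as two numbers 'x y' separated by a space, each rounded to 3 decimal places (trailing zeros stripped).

Answer: -18.314 -21.314

Derivation:
Executing turtle program step by step:
Start: pos=(-7,-10), heading=45, pen down
BK 16: (-7,-10) -> (-18.314,-21.314) [heading=45, draw]
RT 9: heading 45 -> 36
PD: pen down
Final: pos=(-18.314,-21.314), heading=36, 1 segment(s) drawn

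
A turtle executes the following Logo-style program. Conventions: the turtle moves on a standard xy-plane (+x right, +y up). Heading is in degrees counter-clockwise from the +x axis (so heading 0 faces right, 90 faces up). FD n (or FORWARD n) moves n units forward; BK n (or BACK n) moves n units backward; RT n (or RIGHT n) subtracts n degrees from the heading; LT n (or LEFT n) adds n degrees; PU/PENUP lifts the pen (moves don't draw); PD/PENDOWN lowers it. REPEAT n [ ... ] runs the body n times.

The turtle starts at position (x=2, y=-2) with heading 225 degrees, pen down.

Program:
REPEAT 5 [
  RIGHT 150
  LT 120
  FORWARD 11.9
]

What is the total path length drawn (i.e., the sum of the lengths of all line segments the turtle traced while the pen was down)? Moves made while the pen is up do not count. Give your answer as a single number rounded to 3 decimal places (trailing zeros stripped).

Executing turtle program step by step:
Start: pos=(2,-2), heading=225, pen down
REPEAT 5 [
  -- iteration 1/5 --
  RT 150: heading 225 -> 75
  LT 120: heading 75 -> 195
  FD 11.9: (2,-2) -> (-9.495,-5.08) [heading=195, draw]
  -- iteration 2/5 --
  RT 150: heading 195 -> 45
  LT 120: heading 45 -> 165
  FD 11.9: (-9.495,-5.08) -> (-20.989,-2) [heading=165, draw]
  -- iteration 3/5 --
  RT 150: heading 165 -> 15
  LT 120: heading 15 -> 135
  FD 11.9: (-20.989,-2) -> (-29.404,6.415) [heading=135, draw]
  -- iteration 4/5 --
  RT 150: heading 135 -> 345
  LT 120: heading 345 -> 105
  FD 11.9: (-29.404,6.415) -> (-32.484,17.909) [heading=105, draw]
  -- iteration 5/5 --
  RT 150: heading 105 -> 315
  LT 120: heading 315 -> 75
  FD 11.9: (-32.484,17.909) -> (-29.404,29.404) [heading=75, draw]
]
Final: pos=(-29.404,29.404), heading=75, 5 segment(s) drawn

Segment lengths:
  seg 1: (2,-2) -> (-9.495,-5.08), length = 11.9
  seg 2: (-9.495,-5.08) -> (-20.989,-2), length = 11.9
  seg 3: (-20.989,-2) -> (-29.404,6.415), length = 11.9
  seg 4: (-29.404,6.415) -> (-32.484,17.909), length = 11.9
  seg 5: (-32.484,17.909) -> (-29.404,29.404), length = 11.9
Total = 59.5

Answer: 59.5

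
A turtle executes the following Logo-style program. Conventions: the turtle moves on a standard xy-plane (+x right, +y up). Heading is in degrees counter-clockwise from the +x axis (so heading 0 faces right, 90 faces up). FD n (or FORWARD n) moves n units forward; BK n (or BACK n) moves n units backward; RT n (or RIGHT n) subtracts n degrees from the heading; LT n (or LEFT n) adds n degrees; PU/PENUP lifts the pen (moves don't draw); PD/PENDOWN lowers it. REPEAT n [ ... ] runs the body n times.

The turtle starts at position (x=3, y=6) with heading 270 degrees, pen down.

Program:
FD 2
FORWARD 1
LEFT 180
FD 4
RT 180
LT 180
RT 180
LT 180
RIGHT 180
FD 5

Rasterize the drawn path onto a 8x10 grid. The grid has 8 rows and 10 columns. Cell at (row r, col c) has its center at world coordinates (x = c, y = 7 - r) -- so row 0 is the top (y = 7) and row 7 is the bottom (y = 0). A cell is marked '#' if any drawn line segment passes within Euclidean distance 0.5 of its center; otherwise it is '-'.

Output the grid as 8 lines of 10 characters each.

Answer: ---#------
---#------
---#------
---#------
---#------
---#------
----------
----------

Derivation:
Segment 0: (3,6) -> (3,4)
Segment 1: (3,4) -> (3,3)
Segment 2: (3,3) -> (3,7)
Segment 3: (3,7) -> (3,2)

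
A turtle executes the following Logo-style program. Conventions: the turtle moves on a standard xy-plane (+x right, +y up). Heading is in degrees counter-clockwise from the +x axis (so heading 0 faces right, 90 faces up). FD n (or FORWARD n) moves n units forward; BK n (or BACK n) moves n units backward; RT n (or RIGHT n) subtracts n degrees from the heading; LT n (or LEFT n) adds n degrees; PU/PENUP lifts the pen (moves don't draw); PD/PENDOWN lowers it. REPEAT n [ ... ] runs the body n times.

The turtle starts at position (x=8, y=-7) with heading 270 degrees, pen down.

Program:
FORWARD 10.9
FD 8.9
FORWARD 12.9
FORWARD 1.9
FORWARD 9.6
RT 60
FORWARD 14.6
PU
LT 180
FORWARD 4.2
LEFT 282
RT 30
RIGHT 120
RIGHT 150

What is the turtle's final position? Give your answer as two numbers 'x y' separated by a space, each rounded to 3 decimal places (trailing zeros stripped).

Answer: -1.007 -56.4

Derivation:
Executing turtle program step by step:
Start: pos=(8,-7), heading=270, pen down
FD 10.9: (8,-7) -> (8,-17.9) [heading=270, draw]
FD 8.9: (8,-17.9) -> (8,-26.8) [heading=270, draw]
FD 12.9: (8,-26.8) -> (8,-39.7) [heading=270, draw]
FD 1.9: (8,-39.7) -> (8,-41.6) [heading=270, draw]
FD 9.6: (8,-41.6) -> (8,-51.2) [heading=270, draw]
RT 60: heading 270 -> 210
FD 14.6: (8,-51.2) -> (-4.644,-58.5) [heading=210, draw]
PU: pen up
LT 180: heading 210 -> 30
FD 4.2: (-4.644,-58.5) -> (-1.007,-56.4) [heading=30, move]
LT 282: heading 30 -> 312
RT 30: heading 312 -> 282
RT 120: heading 282 -> 162
RT 150: heading 162 -> 12
Final: pos=(-1.007,-56.4), heading=12, 6 segment(s) drawn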